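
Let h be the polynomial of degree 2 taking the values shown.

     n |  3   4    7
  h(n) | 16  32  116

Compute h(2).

Using the Lagrange interpolation formula with nodes 3, 4, 7:
  L_0(n) = (n - 4)(n - 7) / 4
  L_1(n) = (n - 3)(n - 7) / -3
  L_2(n) = (n - 3)(n - 4) / 12
Then h(n) = 16·L_0(n) + 32·L_1(n) + 116·L_2(n).
Expanding and collecting terms gives h(n) = 3n^2 - 5n + 4.
Evaluating at n = 2: h(2) = 6.

6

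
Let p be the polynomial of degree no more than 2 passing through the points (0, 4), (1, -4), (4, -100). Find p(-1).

0

Write p(x) = ax^2 + bx + c. Substituting each data point gives a linear system:
  c = 4
  a + b + c = -4
  16a + 4b + c = -100
Solving the system yields a = -6, b = -2, c = 4.
So p(x) = -6x² - 2x + 4.
Then p(-1) = 0.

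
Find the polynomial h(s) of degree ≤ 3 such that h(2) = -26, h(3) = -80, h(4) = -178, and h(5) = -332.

Write h(s) = as^3 + bs^2 + cs + d. Substituting each data point gives a linear system:
  8a + 4b + 2c + d = -26
  27a + 9b + 3c + d = -80
  64a + 16b + 4c + d = -178
  125a + 25b + 5c + d = -332
Solving the system yields a = -2, b = -4, c = 4, d = -2.
So h(s) = -2s^3 - 4s^2 + 4s - 2.
Check: h(2) = -26. ✓

h(s) = -2s^3 - 4s^2 + 4s - 2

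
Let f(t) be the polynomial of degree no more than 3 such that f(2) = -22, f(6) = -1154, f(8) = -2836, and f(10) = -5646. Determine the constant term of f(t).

4

Write f(t) = at^3 + bt^2 + ct + d. Substituting each data point gives a linear system:
  8a + 4b + 2c + d = -22
  216a + 36b + 6c + d = -1154
  512a + 64b + 8c + d = -2836
  1000a + 100b + 10c + d = -5646
Solving the system yields a = -6, b = 3, c = 5, d = 4.
So f(t) = -6t^3 + 3t^2 + 5t + 4.
The constant term is 4.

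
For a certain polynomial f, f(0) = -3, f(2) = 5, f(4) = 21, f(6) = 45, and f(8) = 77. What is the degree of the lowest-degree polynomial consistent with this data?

2

Forward differences of the values at x = 0, 2, 4, 6, 8:
  f  : -3  5  21  45  77
  Δ  : 8  16  24  32
  Δ^2: 8  8  8
  Δ^3: 0  0
  Δ^4: 0
The second differences are constant (8) and nonzero, while all higher differences vanish, so the minimal degree is 2.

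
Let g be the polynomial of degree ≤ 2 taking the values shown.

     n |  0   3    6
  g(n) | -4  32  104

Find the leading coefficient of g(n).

Write g(n) = an^2 + bn + c. Substituting each data point gives a linear system:
  c = -4
  9a + 3b + c = 32
  36a + 6b + c = 104
Solving the system yields a = 2, b = 6, c = -4.
So g(n) = 2n² + 6n - 4.
The leading coefficient is 2.

2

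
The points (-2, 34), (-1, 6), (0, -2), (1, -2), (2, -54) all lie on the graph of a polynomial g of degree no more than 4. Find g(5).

-1842

Forward differences of the values at n = -2, -1, 0, 1, 2:
  g  : 34  6  -2  -2  -54
  Δ  : -28  -8  0  -52
  Δ^2: 20  8  -52
  Δ^3: -12  -60
  Δ^4: -48
The fourth differences are constant, confirming degree 4.
Interpolating (Newton forward form) and evaluating at n = 5 gives g(5) = -1842.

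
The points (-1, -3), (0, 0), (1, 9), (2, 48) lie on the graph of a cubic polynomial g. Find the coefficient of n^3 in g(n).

Write g(n) = an^3 + bn^2 + cn + d. Substituting each data point gives a linear system:
  -a + b - c + d = -3
  d = 0
  a + b + c + d = 9
  8a + 4b + 2c + d = 48
Solving the system yields a = 4, b = 3, c = 2, d = 0.
So g(n) = 4n^3 + 3n^2 + 2n.
The leading coefficient is 4.

4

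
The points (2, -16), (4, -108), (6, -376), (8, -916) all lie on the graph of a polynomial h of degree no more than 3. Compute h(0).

Using the Lagrange interpolation formula with nodes 2, 4, 6, 8:
  L_0(x) = (x - 4)(x - 6)(x - 8) / -48
  L_1(x) = (x - 2)(x - 6)(x - 8) / 16
  L_2(x) = (x - 2)(x - 4)(x - 8) / -16
  L_3(x) = (x - 2)(x - 4)(x - 6) / 48
Then h(x) = -16·L_0(x) - 108·L_1(x) - 376·L_2(x) - 916·L_3(x).
Expanding and collecting terms gives h(x) = -2x^3 + 2x^2 - 2x - 4.
Evaluating at x = 0: h(0) = -4.

-4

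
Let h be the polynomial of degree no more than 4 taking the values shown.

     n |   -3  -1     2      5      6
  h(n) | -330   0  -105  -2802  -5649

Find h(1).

-14

Write h(n) = an^4 + bn^3 + cn^2 + dn + e. Substituting each data point gives a linear system:
  81a - 27b + 9c - 3d + e = -330
  a - b + c - d + e = 0
  16a + 8b + 4c + 2d + e = -105
  625a + 125b + 25c + 5d + e = -2802
  1296a + 216b + 36c + 6d + e = -5649
Solving the system yields a = -4, b = -1, c = -6, d = -6, e = 3.
So h(n) = -4n⁴ - n³ - 6n² - 6n + 3.
Then h(1) = -14.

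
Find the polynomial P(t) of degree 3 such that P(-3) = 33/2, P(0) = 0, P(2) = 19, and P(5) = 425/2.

P(t) = t^3 + 4t^2 - (5/2)t

Write P(t) = at^3 + bt^2 + ct + d. Substituting each data point gives a linear system:
  -27a + 9b - 3c + d = 33/2
  d = 0
  8a + 4b + 2c + d = 19
  125a + 25b + 5c + d = 425/2
Solving the system yields a = 1, b = 4, c = -5/2, d = 0.
So P(t) = t^3 + 4t^2 - (5/2)t.
Check: P(2) = 19. ✓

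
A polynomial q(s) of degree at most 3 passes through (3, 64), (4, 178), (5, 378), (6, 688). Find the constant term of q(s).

Write q(s) = as^3 + bs^2 + cs + d. Substituting each data point gives a linear system:
  27a + 9b + 3c + d = 64
  64a + 16b + 4c + d = 178
  125a + 25b + 5c + d = 378
  216a + 36b + 6c + d = 688
Solving the system yields a = 4, b = -5, c = 1, d = -2.
So q(s) = 4s³ - 5s² + s - 2.
The constant term is -2.

-2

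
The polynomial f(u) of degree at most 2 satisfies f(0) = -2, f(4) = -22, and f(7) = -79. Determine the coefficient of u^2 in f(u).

-2

Write f(u) = au^2 + bu + c. Substituting each data point gives a linear system:
  c = -2
  16a + 4b + c = -22
  49a + 7b + c = -79
Solving the system yields a = -2, b = 3, c = -2.
So f(u) = -2u² + 3u - 2.
The leading coefficient is -2.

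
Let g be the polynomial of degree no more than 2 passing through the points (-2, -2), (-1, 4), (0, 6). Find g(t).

Write g(t) = at^2 + bt + c. Substituting each data point gives a linear system:
  4a - 2b + c = -2
  a - b + c = 4
  c = 6
Solving the system yields a = -2, b = 0, c = 6.
So g(t) = -2t^2 + 6.
Check: g(-1) = 4. ✓

g(t) = -2t^2 + 6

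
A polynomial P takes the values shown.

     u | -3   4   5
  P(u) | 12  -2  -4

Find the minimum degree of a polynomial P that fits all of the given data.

1

Divided differences on the nodes -3, 4, 5:
  order 0: 12  -2  -4
  order 1: -2  -2
  order 2: 0
The order-1 divided differences are all -2 (nonzero) and every higher order vanishes, so the data lies on a polynomial of degree exactly 1.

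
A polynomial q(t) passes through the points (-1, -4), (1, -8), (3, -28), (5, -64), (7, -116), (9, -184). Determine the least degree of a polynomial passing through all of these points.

Forward differences of the values at t = -1, 1, 3, 5, 7, 9:
  q  : -4  -8  -28  -64  -116  -184
  Δ  : -4  -20  -36  -52  -68
  Δ^2: -16  -16  -16  -16
  Δ^3: 0  0  0
  Δ^4: 0  0
  Δ^5: 0
The second differences are constant (-16) and nonzero, while all higher differences vanish, so the minimal degree is 2.

2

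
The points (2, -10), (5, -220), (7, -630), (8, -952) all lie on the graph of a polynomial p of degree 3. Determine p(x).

Using the Lagrange interpolation formula with nodes 2, 5, 7, 8:
  L_0(x) = (x - 5)(x - 7)(x - 8) / -90
  L_1(x) = (x - 2)(x - 7)(x - 8) / 18
  L_2(x) = (x - 2)(x - 5)(x - 8) / -10
  L_3(x) = (x - 2)(x - 5)(x - 7) / 18
Then p(x) = -10·L_0(x) - 220·L_1(x) - 630·L_2(x) - 952·L_3(x).
Expanding and collecting terms gives p(x) = -2x³ + x² + x.
Check: p(5) = -220. ✓

p(x) = -2x^3 + x^2 + x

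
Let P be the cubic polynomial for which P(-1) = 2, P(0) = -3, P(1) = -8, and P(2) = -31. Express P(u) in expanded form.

Write P(u) = au^3 + bu^2 + cu + d. Substituting each data point gives a linear system:
  -a + b - c + d = 2
  d = -3
  a + b + c + d = -8
  8a + 4b + 2c + d = -31
Solving the system yields a = -3, b = 0, c = -2, d = -3.
So P(u) = -3u^3 - 2u - 3.
Check: P(2) = -31. ✓

P(u) = -3u^3 - 2u - 3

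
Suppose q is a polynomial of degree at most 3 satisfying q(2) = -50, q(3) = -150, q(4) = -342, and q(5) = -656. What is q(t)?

q(t) = -5t^3 - t^2 - 6

Using the Lagrange interpolation formula with nodes 2, 3, 4, 5:
  L_0(t) = (t - 3)(t - 4)(t - 5) / -6
  L_1(t) = (t - 2)(t - 4)(t - 5) / 2
  L_2(t) = (t - 2)(t - 3)(t - 5) / -2
  L_3(t) = (t - 2)(t - 3)(t - 4) / 6
Then q(t) = -50·L_0(t) - 150·L_1(t) - 342·L_2(t) - 656·L_3(t).
Expanding and collecting terms gives q(t) = -5t³ - t² - 6.
Check: q(2) = -50. ✓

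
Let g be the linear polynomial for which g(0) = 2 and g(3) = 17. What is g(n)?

g(n) = 5n + 2

Using the Lagrange interpolation formula with nodes 0, 3:
  L_0(n) = (n - 3) / -3
  L_1(n) = n / 3
Then g(n) = 2·L_0(n) + 17·L_1(n).
Expanding and collecting terms gives g(n) = 5n + 2.
Check: g(3) = 17. ✓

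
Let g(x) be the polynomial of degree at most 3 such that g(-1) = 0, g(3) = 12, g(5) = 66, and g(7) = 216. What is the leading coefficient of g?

1

Write g(x) = ax^3 + bx^2 + cx + d. Substituting each data point gives a linear system:
  -a + b - c + d = 0
  27a + 9b + 3c + d = 12
  125a + 25b + 5c + d = 66
  343a + 49b + 7c + d = 216
Solving the system yields a = 1, b = -3, c = 2, d = 6.
So g(x) = x³ - 3x² + 2x + 6.
The leading coefficient is 1.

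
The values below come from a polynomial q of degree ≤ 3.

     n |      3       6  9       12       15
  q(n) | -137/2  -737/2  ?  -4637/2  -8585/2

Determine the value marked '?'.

The 4 known points determine the degree-3 polynomial uniquely.
Write q(n) = an^3 + bn^2 + cn + d. Substituting each data point gives a linear system:
  27a + 9b + 3c + d = -137/2
  216a + 36b + 6c + d = -737/2
  1728a + 144b + 12c + d = -4637/2
  3375a + 225b + 15c + d = -8585/2
Solving the system yields a = -1, b = -4, c = -1, d = -5/2.
So q(n) = -n³ - 4n² - n - 5/2.
Then q(9) = -2129/2.

-2129/2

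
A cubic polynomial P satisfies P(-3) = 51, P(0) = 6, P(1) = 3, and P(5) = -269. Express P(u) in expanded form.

Write P(u) = au^3 + bu^2 + cu + d. Substituting each data point gives a linear system:
  -27a + 9b - 3c + d = 51
  d = 6
  a + b + c + d = 3
  125a + 25b + 5c + d = -269
Solving the system yields a = -2, b = -1, c = 0, d = 6.
So P(u) = -2u³ - u² + 6.
Check: P(1) = 3. ✓

P(u) = -2u^3 - u^2 + 6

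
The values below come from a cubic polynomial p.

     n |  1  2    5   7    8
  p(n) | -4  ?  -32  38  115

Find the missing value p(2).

-17

The 4 known points determine the degree-3 polynomial uniquely.
Write p(n) = an^3 + bn^2 + cn + d. Substituting each data point gives a linear system:
  a + b + c + d = -4
  125a + 25b + 5c + d = -32
  343a + 49b + 7c + d = 38
  512a + 64b + 8c + d = 115
Solving the system yields a = 1, b = -6, c = -2, d = 3.
So p(n) = n^3 - 6n^2 - 2n + 3.
Then p(2) = -17.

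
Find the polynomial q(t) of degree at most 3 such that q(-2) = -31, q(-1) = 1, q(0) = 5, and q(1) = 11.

q(t) = 5t^3 + t^2 + 5

Write q(t) = at^3 + bt^2 + ct + d. Substituting each data point gives a linear system:
  -8a + 4b - 2c + d = -31
  -a + b - c + d = 1
  d = 5
  a + b + c + d = 11
Solving the system yields a = 5, b = 1, c = 0, d = 5.
So q(t) = 5t³ + t² + 5.
Check: q(-1) = 1. ✓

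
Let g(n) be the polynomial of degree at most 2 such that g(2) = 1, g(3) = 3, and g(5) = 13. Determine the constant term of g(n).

3

Write g(n) = an^2 + bn + c. Substituting each data point gives a linear system:
  4a + 2b + c = 1
  9a + 3b + c = 3
  25a + 5b + c = 13
Solving the system yields a = 1, b = -3, c = 3.
So g(n) = n^2 - 3n + 3.
The constant term is 3.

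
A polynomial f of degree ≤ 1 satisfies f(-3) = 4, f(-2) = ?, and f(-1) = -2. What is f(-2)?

The 2 known points determine the degree-1 polynomial uniquely.
Write f(x) = ax + b. Substituting each data point gives a linear system:
  -3a + b = 4
  -a + b = -2
Solving the system yields a = -3, b = -5.
So f(x) = -3x - 5.
Then f(-2) = 1.

1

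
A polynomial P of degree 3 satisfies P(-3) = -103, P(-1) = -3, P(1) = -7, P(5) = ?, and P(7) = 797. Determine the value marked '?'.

The 4 known points determine the degree-3 polynomial uniquely.
Write P(u) = au^3 + bu^2 + cu + d. Substituting each data point gives a linear system:
  -27a + 9b - 3c + d = -103
  -a + b - c + d = -3
  a + b + c + d = -7
  343a + 49b + 7c + d = 797
Solving the system yields a = 3, b = -4, c = -5, d = -1.
So P(u) = 3u^3 - 4u^2 - 5u - 1.
Then P(5) = 249.

249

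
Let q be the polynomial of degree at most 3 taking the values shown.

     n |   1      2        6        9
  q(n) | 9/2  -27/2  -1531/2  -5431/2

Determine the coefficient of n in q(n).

4

Write q(n) = an^3 + bn^2 + cn + d. Substituting each data point gives a linear system:
  a + b + c + d = 9/2
  8a + 4b + 2c + d = -27/2
  216a + 36b + 6c + d = -1531/2
  729a + 81b + 9c + d = -5431/2
Solving the system yields a = -4, b = 2, c = 4, d = 5/2.
So q(n) = -4n^3 + 2n^2 + 4n + 5/2.
The coefficient of n is 4.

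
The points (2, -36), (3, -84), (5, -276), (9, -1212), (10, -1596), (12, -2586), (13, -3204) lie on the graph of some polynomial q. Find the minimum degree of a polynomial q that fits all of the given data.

3

Divided differences on the nodes 2, 3, 5, 9, 10, 12, 13:
  order 0: -36  -84  -276  -1212  -1596  -2586  -3204
  order 1: -48  -96  -234  -384  -495  -618
  order 2: -16  -23  -30  -37  -41
  order 3: -1  -1  -1  -1
  order 4: 0  0  0
  order 5: 0  0
  order 6: 0
The order-3 divided differences are all -1 (nonzero) and every higher order vanishes, so the data lies on a polynomial of degree exactly 3.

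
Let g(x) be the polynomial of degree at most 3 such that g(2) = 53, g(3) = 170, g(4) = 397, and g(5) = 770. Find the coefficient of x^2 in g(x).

1

Write g(x) = ax^3 + bx^2 + cx + d. Substituting each data point gives a linear system:
  8a + 4b + 2c + d = 53
  27a + 9b + 3c + d = 170
  64a + 16b + 4c + d = 397
  125a + 25b + 5c + d = 770
Solving the system yields a = 6, b = 1, c = -2, d = 5.
So g(x) = 6x^3 + x^2 - 2x + 5.
The coefficient of x^2 is 1.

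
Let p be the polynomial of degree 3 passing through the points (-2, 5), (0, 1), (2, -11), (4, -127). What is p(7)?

-706

Forward differences of the values at u = -2, 0, 2, 4:
  p  : 5  1  -11  -127
  Δ  : -4  -12  -116
  Δ^2: -8  -104
  Δ^3: -96
The third differences are constant, confirming degree 3.
Interpolating (Newton forward form) and evaluating at u = 7 gives p(7) = -706.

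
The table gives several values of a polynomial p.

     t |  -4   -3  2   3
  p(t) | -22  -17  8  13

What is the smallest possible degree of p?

1

Divided differences on the nodes -4, -3, 2, 3:
  order 0: -22  -17  8  13
  order 1: 5  5  5
  order 2: 0  0
  order 3: 0
The order-1 divided differences are all 5 (nonzero) and every higher order vanishes, so the data lies on a polynomial of degree exactly 1.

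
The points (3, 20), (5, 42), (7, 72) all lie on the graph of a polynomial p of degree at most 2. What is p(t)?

Write p(t) = at^2 + bt + c. Substituting each data point gives a linear system:
  9a + 3b + c = 20
  25a + 5b + c = 42
  49a + 7b + c = 72
Solving the system yields a = 1, b = 3, c = 2.
So p(t) = t² + 3t + 2.
Check: p(3) = 20. ✓

p(t) = t^2 + 3t + 2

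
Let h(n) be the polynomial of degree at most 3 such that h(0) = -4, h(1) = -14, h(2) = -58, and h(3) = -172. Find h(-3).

Using the Lagrange interpolation formula with nodes 0, 1, 2, 3:
  L_0(n) = (n - 1)(n - 2)(n - 3) / -6
  L_1(n) = n(n - 2)(n - 3) / 2
  L_2(n) = n(n - 1)(n - 3) / -2
  L_3(n) = n(n - 1)(n - 2) / 6
Then h(n) = -4·L_0(n) - 14·L_1(n) - 58·L_2(n) - 172·L_3(n).
Expanding and collecting terms gives h(n) = -6n^3 + n^2 - 5n - 4.
Evaluating at n = -3: h(-3) = 182.

182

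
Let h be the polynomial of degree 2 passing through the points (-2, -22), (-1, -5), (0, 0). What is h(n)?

h(n) = -6n^2 - n

Write h(n) = an^2 + bn + c. Substituting each data point gives a linear system:
  4a - 2b + c = -22
  a - b + c = -5
  c = 0
Solving the system yields a = -6, b = -1, c = 0.
So h(n) = -6n^2 - n.
Check: h(-1) = -5. ✓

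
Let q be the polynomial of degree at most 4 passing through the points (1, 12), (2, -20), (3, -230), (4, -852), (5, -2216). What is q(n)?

q(n) = -4n^4 + n^3 + 5n^2 + 6n + 4

Using the Lagrange interpolation formula with nodes 1, 2, 3, 4, 5:
  L_0(n) = (n - 2)(n - 3)(n - 4)(n - 5) / 24
  L_1(n) = (n - 1)(n - 3)(n - 4)(n - 5) / -6
  L_2(n) = (n - 1)(n - 2)(n - 4)(n - 5) / 4
  L_3(n) = (n - 1)(n - 2)(n - 3)(n - 5) / -6
  L_4(n) = (n - 1)(n - 2)(n - 3)(n - 4) / 24
Then q(n) = 12·L_0(n) - 20·L_1(n) - 230·L_2(n) - 852·L_3(n) - 2216·L_4(n).
Expanding and collecting terms gives q(n) = -4n^4 + n^3 + 5n^2 + 6n + 4.
Check: q(4) = -852. ✓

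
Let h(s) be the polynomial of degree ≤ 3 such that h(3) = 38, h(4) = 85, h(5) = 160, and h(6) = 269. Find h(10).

1165

Using the Lagrange interpolation formula with nodes 3, 4, 5, 6:
  L_0(s) = (s - 4)(s - 5)(s - 6) / -6
  L_1(s) = (s - 3)(s - 5)(s - 6) / 2
  L_2(s) = (s - 3)(s - 4)(s - 6) / -2
  L_3(s) = (s - 3)(s - 4)(s - 5) / 6
Then h(s) = 38·L_0(s) + 85·L_1(s) + 160·L_2(s) + 269·L_3(s).
Expanding and collecting terms gives h(s) = s^3 + 2s^2 - 4s + 5.
Evaluating at s = 10: h(10) = 1165.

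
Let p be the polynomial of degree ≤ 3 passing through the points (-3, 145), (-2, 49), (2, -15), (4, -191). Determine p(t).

p(t) = -4t^3 + 4t^2 + 1

Using the Lagrange interpolation formula with nodes -3, -2, 2, 4:
  L_0(t) = (t + 2)(t - 2)(t - 4) / -35
  L_1(t) = (t + 3)(t - 2)(t - 4) / 24
  L_2(t) = (t + 3)(t + 2)(t - 4) / -40
  L_3(t) = (t + 3)(t + 2)(t - 2) / 84
Then p(t) = 145·L_0(t) + 49·L_1(t) - 15·L_2(t) - 191·L_3(t).
Expanding and collecting terms gives p(t) = -4t³ + 4t² + 1.
Check: p(-2) = 49. ✓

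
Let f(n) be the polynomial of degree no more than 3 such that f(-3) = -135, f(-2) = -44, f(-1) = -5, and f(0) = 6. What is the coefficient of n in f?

Write f(n) = an^3 + bn^2 + cn + d. Substituting each data point gives a linear system:
  -27a + 9b - 3c + d = -135
  -8a + 4b - 2c + d = -44
  -a + b - c + d = -5
  d = 6
Solving the system yields a = 4, b = -2, c = 5, d = 6.
So f(n) = 4n^3 - 2n^2 + 5n + 6.
The coefficient of n is 5.

5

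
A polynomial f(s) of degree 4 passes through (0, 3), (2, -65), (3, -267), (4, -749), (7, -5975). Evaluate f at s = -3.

Using the Lagrange interpolation formula with nodes 0, 2, 3, 4, 7:
  L_0(s) = (s - 2)(s - 3)(s - 4)(s - 7) / 168
  L_1(s) = s(s - 3)(s - 4)(s - 7) / -20
  L_2(s) = s(s - 2)(s - 4)(s - 7) / 12
  L_3(s) = s(s - 2)(s - 3)(s - 7) / -24
  L_4(s) = s(s - 2)(s - 3)(s - 4) / 420
Then f(s) = 3·L_0(s) - 65·L_1(s) - 267·L_2(s) - 749·L_3(s) - 5975·L_4(s).
Expanding and collecting terms gives f(s) = -2s⁴ - 3s³ - 3s² + 3.
Evaluating at s = -3: f(-3) = -105.

-105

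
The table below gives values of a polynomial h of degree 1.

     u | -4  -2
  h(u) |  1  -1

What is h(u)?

Write h(u) = au + b. Substituting each data point gives a linear system:
  -4a + b = 1
  -2a + b = -1
Solving the system yields a = -1, b = -3.
So h(u) = -u - 3.
Check: h(-2) = -1. ✓

h(u) = -u - 3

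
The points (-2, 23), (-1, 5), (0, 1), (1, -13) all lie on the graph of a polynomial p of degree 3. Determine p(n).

Using the Lagrange interpolation formula with nodes -2, -1, 0, 1:
  L_0(n) = (n + 1)n(n - 1) / -6
  L_1(n) = (n + 2)n(n - 1) / 2
  L_2(n) = (n + 2)(n + 1)(n - 1) / -2
  L_3(n) = (n + 2)(n + 1)n / 6
Then p(n) = 23·L_0(n) + 5·L_1(n) + 1·L_2(n) - 13·L_3(n).
Expanding and collecting terms gives p(n) = -4n³ - 5n² - 5n + 1.
Check: p(0) = 1. ✓

p(n) = -4n^3 - 5n^2 - 5n + 1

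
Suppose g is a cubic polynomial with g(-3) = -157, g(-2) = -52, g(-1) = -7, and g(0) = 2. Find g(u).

g(u) = 4u^3 - 6u^2 - u + 2

Write g(u) = au^3 + bu^2 + cu + d. Substituting each data point gives a linear system:
  -27a + 9b - 3c + d = -157
  -8a + 4b - 2c + d = -52
  -a + b - c + d = -7
  d = 2
Solving the system yields a = 4, b = -6, c = -1, d = 2.
So g(u) = 4u^3 - 6u^2 - u + 2.
Check: g(-2) = -52. ✓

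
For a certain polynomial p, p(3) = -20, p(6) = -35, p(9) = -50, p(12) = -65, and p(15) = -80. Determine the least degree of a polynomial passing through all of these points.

1

Forward differences of the values at u = 3, 6, 9, 12, 15:
  p  : -20  -35  -50  -65  -80
  Δ  : -15  -15  -15  -15
  Δ^2: 0  0  0
  Δ^3: 0  0
  Δ^4: 0
The first differences are constant (-15) and nonzero, while all higher differences vanish, so the minimal degree is 1.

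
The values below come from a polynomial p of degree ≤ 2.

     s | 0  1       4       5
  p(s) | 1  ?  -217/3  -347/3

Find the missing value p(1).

The 3 known points determine the degree-2 polynomial uniquely.
Write p(s) = as^2 + bs + c. Substituting each data point gives a linear system:
  c = 1
  16a + 4b + c = -217/3
  25a + 5b + c = -347/3
Solving the system yields a = -5, b = 5/3, c = 1.
So p(s) = -5s² + (5/3)s + 1.
Then p(1) = -7/3.

-7/3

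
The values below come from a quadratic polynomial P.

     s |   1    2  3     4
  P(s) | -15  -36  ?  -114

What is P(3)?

The 3 known points determine the degree-2 polynomial uniquely.
Write P(s) = as^2 + bs + c. Substituting each data point gives a linear system:
  a + b + c = -15
  4a + 2b + c = -36
  16a + 4b + c = -114
Solving the system yields a = -6, b = -3, c = -6.
So P(s) = -6s^2 - 3s - 6.
Then P(3) = -69.

-69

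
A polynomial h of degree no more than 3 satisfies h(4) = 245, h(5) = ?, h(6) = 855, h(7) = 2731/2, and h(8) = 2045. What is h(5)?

The 4 known points determine the degree-3 polynomial uniquely.
Write h(t) = at^3 + bt^2 + ct + d. Substituting each data point gives a linear system:
  64a + 16b + 4c + d = 245
  216a + 36b + 6c + d = 855
  343a + 49b + 7c + d = 2731/2
  512a + 64b + 8c + d = 2045
Solving the system yields a = 4, b = 1/2, c = -4, d = -3.
So h(t) = 4t^3 + (1/2)t^2 - 4t - 3.
Then h(5) = 979/2.

979/2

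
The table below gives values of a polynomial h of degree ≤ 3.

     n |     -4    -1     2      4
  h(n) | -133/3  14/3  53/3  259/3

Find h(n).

Write h(n) = an^3 + bn^2 + cn + d. Substituting each data point gives a linear system:
  -64a + 16b - 4c + d = -133/3
  -a + b - c + d = 14/3
  8a + 4b + 2c + d = 53/3
  64a + 16b + 4c + d = 259/3
Solving the system yields a = 1, b = 1, c = 1/3, d = 5.
So h(n) = n^3 + n^2 + (1/3)n + 5.
Check: h(2) = 53/3. ✓

h(n) = n^3 + n^2 + (1/3)n + 5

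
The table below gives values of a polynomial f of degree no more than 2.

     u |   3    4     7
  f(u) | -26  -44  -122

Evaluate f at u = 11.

-282

Write f(u) = au^2 + bu + c. Substituting each data point gives a linear system:
  9a + 3b + c = -26
  16a + 4b + c = -44
  49a + 7b + c = -122
Solving the system yields a = -2, b = -4, c = 4.
So f(u) = -2u² - 4u + 4.
Then f(11) = -282.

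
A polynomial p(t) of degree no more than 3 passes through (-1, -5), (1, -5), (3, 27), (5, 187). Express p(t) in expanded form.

Using the Lagrange interpolation formula with nodes -1, 1, 3, 5:
  L_0(t) = (t - 1)(t - 3)(t - 5) / -48
  L_1(t) = (t + 1)(t - 3)(t - 5) / 16
  L_2(t) = (t + 1)(t - 1)(t - 5) / -16
  L_3(t) = (t + 1)(t - 1)(t - 3) / 48
Then p(t) = -5·L_0(t) - 5·L_1(t) + 27·L_2(t) + 187·L_3(t).
Expanding and collecting terms gives p(t) = 2t^3 - 2t^2 - 2t - 3.
Check: p(3) = 27. ✓

p(t) = 2t^3 - 2t^2 - 2t - 3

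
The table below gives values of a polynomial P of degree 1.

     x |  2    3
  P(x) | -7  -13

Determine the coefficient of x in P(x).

-6

Write P(x) = ax + b. Substituting each data point gives a linear system:
  2a + b = -7
  3a + b = -13
Solving the system yields a = -6, b = 5.
So P(x) = -6x + 5.
The leading coefficient is -6.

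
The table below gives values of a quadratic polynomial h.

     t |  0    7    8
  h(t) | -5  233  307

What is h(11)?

589

Write h(t) = at^2 + bt + c. Substituting each data point gives a linear system:
  c = -5
  49a + 7b + c = 233
  64a + 8b + c = 307
Solving the system yields a = 5, b = -1, c = -5.
So h(t) = 5t^2 - t - 5.
Then h(11) = 589.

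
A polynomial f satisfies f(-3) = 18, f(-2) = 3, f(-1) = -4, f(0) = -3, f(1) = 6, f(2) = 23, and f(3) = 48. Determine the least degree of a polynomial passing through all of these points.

2

Forward differences of the values at u = -3, -2, -1, 0, 1, 2, 3:
  f  : 18  3  -4  -3  6  23  48
  Δ  : -15  -7  1  9  17  25
  Δ^2: 8  8  8  8  8
  Δ^3: 0  0  0  0
  Δ^4: 0  0  0
  Δ^5: 0  0
  Δ^6: 0
The second differences are constant (8) and nonzero, while all higher differences vanish, so the minimal degree is 2.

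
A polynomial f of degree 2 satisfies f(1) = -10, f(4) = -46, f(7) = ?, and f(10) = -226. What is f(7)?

-118

On equispaced nodes a degree-2 polynomial has vanishing third forward difference, so
  - f(1) + 3·f(4) - 3·f(7) + f(10) = 0.
Substituting the known values and solving for f(7):
  -3·f(7) = 354
  f(7) = -118.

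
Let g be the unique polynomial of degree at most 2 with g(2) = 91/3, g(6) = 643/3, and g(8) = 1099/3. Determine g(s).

g(s) = 5s^2 + 6s - 5/3

Write g(s) = as^2 + bs + c. Substituting each data point gives a linear system:
  4a + 2b + c = 91/3
  36a + 6b + c = 643/3
  64a + 8b + c = 1099/3
Solving the system yields a = 5, b = 6, c = -5/3.
So g(s) = 5s^2 + 6s - 5/3.
Check: g(8) = 1099/3. ✓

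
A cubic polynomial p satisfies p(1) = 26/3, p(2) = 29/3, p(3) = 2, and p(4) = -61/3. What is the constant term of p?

5

Write p(x) = ax^3 + bx^2 + cx + d. Substituting each data point gives a linear system:
  a + b + c + d = 26/3
  8a + 4b + 2c + d = 29/3
  27a + 9b + 3c + d = 2
  64a + 16b + 4c + d = -61/3
Solving the system yields a = -1, b = 5/3, c = 3, d = 5.
So p(x) = -x³ + (5/3)x² + 3x + 5.
The constant term is 5.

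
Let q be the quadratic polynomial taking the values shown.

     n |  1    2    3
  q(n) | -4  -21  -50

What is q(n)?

Write q(n) = an^2 + bn + c. Substituting each data point gives a linear system:
  a + b + c = -4
  4a + 2b + c = -21
  9a + 3b + c = -50
Solving the system yields a = -6, b = 1, c = 1.
So q(n) = -6n^2 + n + 1.
Check: q(2) = -21. ✓

q(n) = -6n^2 + n + 1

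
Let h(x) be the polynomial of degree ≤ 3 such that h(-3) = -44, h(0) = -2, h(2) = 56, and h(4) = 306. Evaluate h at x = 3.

148

Using the Lagrange interpolation formula with nodes -3, 0, 2, 4:
  L_0(x) = x(x - 2)(x - 4) / -105
  L_1(x) = (x + 3)(x - 2)(x - 4) / 24
  L_2(x) = (x + 3)x(x - 4) / -20
  L_3(x) = (x + 3)x(x - 2) / 56
Then h(x) = -44·L_0(x) - 2·L_1(x) + 56·L_2(x) + 306·L_3(x).
Expanding and collecting terms gives h(x) = 3x^3 + 6x^2 + 5x - 2.
Evaluating at x = 3: h(3) = 148.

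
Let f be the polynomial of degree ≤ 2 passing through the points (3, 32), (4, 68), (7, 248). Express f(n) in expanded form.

Using the Lagrange interpolation formula with nodes 3, 4, 7:
  L_0(n) = (n - 4)(n - 7) / 4
  L_1(n) = (n - 3)(n - 7) / -3
  L_2(n) = (n - 3)(n - 4) / 12
Then f(n) = 32·L_0(n) + 68·L_1(n) + 248·L_2(n).
Expanding and collecting terms gives f(n) = 6n^2 - 6n - 4.
Check: f(4) = 68. ✓

f(n) = 6n^2 - 6n - 4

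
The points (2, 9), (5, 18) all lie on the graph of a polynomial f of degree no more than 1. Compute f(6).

Using the Lagrange interpolation formula with nodes 2, 5:
  L_0(t) = (t - 5) / -3
  L_1(t) = (t - 2) / 3
Then f(t) = 9·L_0(t) + 18·L_1(t).
Expanding and collecting terms gives f(t) = 3t + 3.
Evaluating at t = 6: f(6) = 21.

21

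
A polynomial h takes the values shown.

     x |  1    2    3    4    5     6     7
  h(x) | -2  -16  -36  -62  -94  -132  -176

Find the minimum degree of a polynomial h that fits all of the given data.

Forward differences of the values at x = 1, 2, 3, 4, 5, 6, 7:
  h  : -2  -16  -36  -62  -94  -132  -176
  Δ  : -14  -20  -26  -32  -38  -44
  Δ^2: -6  -6  -6  -6  -6
  Δ^3: 0  0  0  0
  Δ^4: 0  0  0
  Δ^5: 0  0
  Δ^6: 0
The second differences are constant (-6) and nonzero, while all higher differences vanish, so the minimal degree is 2.

2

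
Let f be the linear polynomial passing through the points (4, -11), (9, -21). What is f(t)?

f(t) = -2t - 3

Write f(t) = at + b. Substituting each data point gives a linear system:
  4a + b = -11
  9a + b = -21
Solving the system yields a = -2, b = -3.
So f(t) = -2t - 3.
Check: f(4) = -11. ✓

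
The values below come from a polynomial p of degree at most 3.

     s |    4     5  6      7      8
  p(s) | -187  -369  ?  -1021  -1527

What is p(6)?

-641

On equispaced nodes a degree-3 polynomial has vanishing fourth forward difference, so
  p(4) - 4·p(5) + 6·p(6) - 4·p(7) + p(8) = 0.
Substituting the known values and solving for p(6):
  6·p(6) = -3846
  p(6) = -641.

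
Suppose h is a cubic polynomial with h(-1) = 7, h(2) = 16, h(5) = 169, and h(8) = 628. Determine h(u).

Using the Lagrange interpolation formula with nodes -1, 2, 5, 8:
  L_0(u) = (u - 2)(u - 5)(u - 8) / -162
  L_1(u) = (u + 1)(u - 5)(u - 8) / 54
  L_2(u) = (u + 1)(u - 2)(u - 8) / -54
  L_3(u) = (u + 1)(u - 2)(u - 5) / 162
Then h(u) = 7·L_0(u) + 16·L_1(u) + 169·L_2(u) + 628·L_3(u).
Expanding and collecting terms gives h(u) = u^3 + 2u^2 - 2u + 4.
Check: h(5) = 169. ✓

h(u) = u^3 + 2u^2 - 2u + 4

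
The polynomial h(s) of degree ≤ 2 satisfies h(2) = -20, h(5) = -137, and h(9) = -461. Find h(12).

-830

Write h(s) = as^2 + bs + c. Substituting each data point gives a linear system:
  4a + 2b + c = -20
  25a + 5b + c = -137
  81a + 9b + c = -461
Solving the system yields a = -6, b = 3, c = -2.
So h(s) = -6s^2 + 3s - 2.
Then h(12) = -830.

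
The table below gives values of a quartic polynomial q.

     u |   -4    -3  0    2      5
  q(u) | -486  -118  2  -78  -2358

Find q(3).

-346

Write q(u) = au^4 + bu^3 + cu^2 + du + e. Substituting each data point gives a linear system:
  256a - 64b + 16c - 4d + e = -486
  81a - 27b + 9c - 3d + e = -118
  e = 2
  16a + 8b + 4c + 2d + e = -78
  625a + 125b + 25c + 5d + e = -2358
Solving the system yields a = -3, b = -4, c = 1, d = -2, e = 2.
So q(u) = -3u⁴ - 4u³ + u² - 2u + 2.
Then q(3) = -346.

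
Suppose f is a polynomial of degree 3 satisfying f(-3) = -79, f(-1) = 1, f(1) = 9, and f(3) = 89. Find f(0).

Using the Lagrange interpolation formula with nodes -3, -1, 1, 3:
  L_0(x) = (x + 1)(x - 1)(x - 3) / -48
  L_1(x) = (x + 3)(x - 1)(x - 3) / 16
  L_2(x) = (x + 3)(x + 1)(x - 3) / -16
  L_3(x) = (x + 3)(x + 1)(x - 1) / 48
Then f(x) = -79·L_0(x) + 1·L_1(x) + 9·L_2(x) + 89·L_3(x).
Expanding and collecting terms gives f(x) = 3x^3 + x + 5.
Evaluating at x = 0: f(0) = 5.

5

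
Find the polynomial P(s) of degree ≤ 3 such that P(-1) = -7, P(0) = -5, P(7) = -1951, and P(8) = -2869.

P(s) = -5s^3 - 5s^2 + 2s - 5

Using the Lagrange interpolation formula with nodes -1, 0, 7, 8:
  L_0(s) = s(s - 7)(s - 8) / -72
  L_1(s) = (s + 1)(s - 7)(s - 8) / 56
  L_2(s) = (s + 1)s(s - 8) / -56
  L_3(s) = (s + 1)s(s - 7) / 72
Then P(s) = -7·L_0(s) - 5·L_1(s) - 1951·L_2(s) - 2869·L_3(s).
Expanding and collecting terms gives P(s) = -5s^3 - 5s^2 + 2s - 5.
Check: P(-1) = -7. ✓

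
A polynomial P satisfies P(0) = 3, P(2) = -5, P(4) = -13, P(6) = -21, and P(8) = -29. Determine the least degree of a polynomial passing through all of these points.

Forward differences of the values at s = 0, 2, 4, 6, 8:
  P  : 3  -5  -13  -21  -29
  Δ  : -8  -8  -8  -8
  Δ^2: 0  0  0
  Δ^3: 0  0
  Δ^4: 0
The first differences are constant (-8) and nonzero, while all higher differences vanish, so the minimal degree is 1.

1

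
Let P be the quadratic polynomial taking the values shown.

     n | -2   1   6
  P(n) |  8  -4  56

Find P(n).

P(n) = 2n^2 - 2n - 4

Write P(n) = an^2 + bn + c. Substituting each data point gives a linear system:
  4a - 2b + c = 8
  a + b + c = -4
  36a + 6b + c = 56
Solving the system yields a = 2, b = -2, c = -4.
So P(n) = 2n^2 - 2n - 4.
Check: P(6) = 56. ✓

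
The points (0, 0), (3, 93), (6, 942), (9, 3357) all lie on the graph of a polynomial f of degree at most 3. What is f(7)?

1533

Write f(x) = ax^3 + bx^2 + cx + d. Substituting each data point gives a linear system:
  d = 0
  27a + 9b + 3c + d = 93
  216a + 36b + 6c + d = 942
  729a + 81b + 9c + d = 3357
Solving the system yields a = 5, b = -3, c = -5, d = 0.
So f(x) = 5x^3 - 3x^2 - 5x.
Then f(7) = 1533.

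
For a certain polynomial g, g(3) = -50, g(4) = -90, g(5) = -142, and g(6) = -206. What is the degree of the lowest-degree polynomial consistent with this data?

2

Forward differences of the values at n = 3, 4, 5, 6:
  g  : -50  -90  -142  -206
  Δ  : -40  -52  -64
  Δ^2: -12  -12
  Δ^3: 0
The second differences are constant (-12) and nonzero, while all higher differences vanish, so the minimal degree is 2.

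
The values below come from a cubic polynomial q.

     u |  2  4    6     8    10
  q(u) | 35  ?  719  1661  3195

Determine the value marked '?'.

225

The 4 known points determine the degree-3 polynomial uniquely.
Write q(u) = au^3 + bu^2 + cu + d. Substituting each data point gives a linear system:
  8a + 4b + 2c + d = 35
  216a + 36b + 6c + d = 719
  512a + 64b + 8c + d = 1661
  1000a + 100b + 10c + d = 3195
Solving the system yields a = 3, b = 2, c = -1, d = 5.
So q(u) = 3u^3 + 2u^2 - u + 5.
Then q(4) = 225.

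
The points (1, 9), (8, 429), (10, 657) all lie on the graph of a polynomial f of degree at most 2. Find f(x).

Write f(x) = ax^2 + bx + c. Substituting each data point gives a linear system:
  a + b + c = 9
  64a + 8b + c = 429
  100a + 10b + c = 657
Solving the system yields a = 6, b = 6, c = -3.
So f(x) = 6x^2 + 6x - 3.
Check: f(1) = 9. ✓

f(x) = 6x^2 + 6x - 3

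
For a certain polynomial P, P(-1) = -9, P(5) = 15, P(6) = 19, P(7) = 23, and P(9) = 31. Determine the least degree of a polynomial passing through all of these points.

Divided differences on the nodes -1, 5, 6, 7, 9:
  order 0: -9  15  19  23  31
  order 1: 4  4  4  4
  order 2: 0  0  0
  order 3: 0  0
  order 4: 0
The order-1 divided differences are all 4 (nonzero) and every higher order vanishes, so the data lies on a polynomial of degree exactly 1.

1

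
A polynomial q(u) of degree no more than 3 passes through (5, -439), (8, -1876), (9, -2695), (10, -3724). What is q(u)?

q(u) = -4u^3 + 3u^2 - 2u - 4

Write q(u) = au^3 + bu^2 + cu + d. Substituting each data point gives a linear system:
  125a + 25b + 5c + d = -439
  512a + 64b + 8c + d = -1876
  729a + 81b + 9c + d = -2695
  1000a + 100b + 10c + d = -3724
Solving the system yields a = -4, b = 3, c = -2, d = -4.
So q(u) = -4u^3 + 3u^2 - 2u - 4.
Check: q(5) = -439. ✓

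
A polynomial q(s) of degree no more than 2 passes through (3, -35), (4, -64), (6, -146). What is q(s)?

Using the Lagrange interpolation formula with nodes 3, 4, 6:
  L_0(s) = (s - 4)(s - 6) / 3
  L_1(s) = (s - 3)(s - 6) / -2
  L_2(s) = (s - 3)(s - 4) / 6
Then q(s) = -35·L_0(s) - 64·L_1(s) - 146·L_2(s).
Expanding and collecting terms gives q(s) = -4s^2 - s + 4.
Check: q(3) = -35. ✓

q(s) = -4s^2 - s + 4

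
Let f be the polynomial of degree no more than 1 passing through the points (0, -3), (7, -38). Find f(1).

Using the Lagrange interpolation formula with nodes 0, 7:
  L_0(n) = (n - 7) / -7
  L_1(n) = n / 7
Then f(n) = -3·L_0(n) - 38·L_1(n).
Expanding and collecting terms gives f(n) = -5n - 3.
Evaluating at n = 1: f(1) = -8.

-8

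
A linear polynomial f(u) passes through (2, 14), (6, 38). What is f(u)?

f(u) = 6u + 2

Write f(u) = au + b. Substituting each data point gives a linear system:
  2a + b = 14
  6a + b = 38
Solving the system yields a = 6, b = 2.
So f(u) = 6u + 2.
Check: f(6) = 38. ✓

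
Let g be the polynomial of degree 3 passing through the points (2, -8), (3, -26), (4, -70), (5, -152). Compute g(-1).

10

Forward differences of the values at s = 2, 3, 4, 5:
  g  : -8  -26  -70  -152
  Δ  : -18  -44  -82
  Δ^2: -26  -38
  Δ^3: -12
The third differences are constant, confirming degree 3.
Interpolating (Newton forward form) and evaluating at s = -1 gives g(-1) = 10.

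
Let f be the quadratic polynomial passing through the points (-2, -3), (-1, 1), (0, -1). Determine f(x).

Write f(x) = ax^2 + bx + c. Substituting each data point gives a linear system:
  4a - 2b + c = -3
  a - b + c = 1
  c = -1
Solving the system yields a = -3, b = -5, c = -1.
So f(x) = -3x^2 - 5x - 1.
Check: f(-1) = 1. ✓

f(x) = -3x^2 - 5x - 1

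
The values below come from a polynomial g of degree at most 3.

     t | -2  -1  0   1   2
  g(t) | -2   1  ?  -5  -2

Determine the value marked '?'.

The 4 known points determine the degree-3 polynomial uniquely.
Write g(t) = at^3 + bt^2 + ct + d. Substituting each data point gives a linear system:
  -8a + 4b - 2c + d = -2
  -a + b - c + d = 1
  a + b + c + d = -5
  8a + 4b + 2c + d = -2
Solving the system yields a = 1, b = 0, c = -4, d = -2.
So g(t) = t³ - 4t - 2.
Then g(0) = -2.

-2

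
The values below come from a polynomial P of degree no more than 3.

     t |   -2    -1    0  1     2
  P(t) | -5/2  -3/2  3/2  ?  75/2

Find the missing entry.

25/2

On equispaced nodes a degree-3 polynomial has vanishing fourth forward difference, so
  P(-2) - 4·P(-1) + 6·P(0) - 4·P(1) + P(2) = 0.
Substituting the known values and solving for P(1):
  -4·P(1) = -50
  P(1) = 25/2.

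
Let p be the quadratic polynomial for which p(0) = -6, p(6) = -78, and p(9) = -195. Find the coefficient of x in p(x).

6

Write p(x) = ax^2 + bx + c. Substituting each data point gives a linear system:
  c = -6
  36a + 6b + c = -78
  81a + 9b + c = -195
Solving the system yields a = -3, b = 6, c = -6.
So p(x) = -3x^2 + 6x - 6.
The coefficient of x is 6.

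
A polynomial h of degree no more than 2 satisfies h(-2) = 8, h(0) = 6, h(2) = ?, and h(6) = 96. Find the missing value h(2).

20

The 3 known points determine the degree-2 polynomial uniquely.
Write h(u) = au^2 + bu + c. Substituting each data point gives a linear system:
  4a - 2b + c = 8
  c = 6
  36a + 6b + c = 96
Solving the system yields a = 2, b = 3, c = 6.
So h(u) = 2u^2 + 3u + 6.
Then h(2) = 20.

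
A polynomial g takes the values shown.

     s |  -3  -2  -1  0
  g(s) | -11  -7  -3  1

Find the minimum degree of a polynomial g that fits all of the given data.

1

Forward differences of the values at s = -3, -2, -1, 0:
  g  : -11  -7  -3  1
  Δ  : 4  4  4
  Δ^2: 0  0
  Δ^3: 0
The first differences are constant (4) and nonzero, while all higher differences vanish, so the minimal degree is 1.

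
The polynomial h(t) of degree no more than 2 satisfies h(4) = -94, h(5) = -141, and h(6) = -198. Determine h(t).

h(t) = -5t^2 - 2t - 6

Write h(t) = at^2 + bt + c. Substituting each data point gives a linear system:
  16a + 4b + c = -94
  25a + 5b + c = -141
  36a + 6b + c = -198
Solving the system yields a = -5, b = -2, c = -6.
So h(t) = -5t² - 2t - 6.
Check: h(4) = -94. ✓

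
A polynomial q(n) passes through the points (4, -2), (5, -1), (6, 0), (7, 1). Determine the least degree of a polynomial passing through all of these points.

1

Forward differences of the values at n = 4, 5, 6, 7:
  q  : -2  -1  0  1
  Δ  : 1  1  1
  Δ^2: 0  0
  Δ^3: 0
The first differences are constant (1) and nonzero, while all higher differences vanish, so the minimal degree is 1.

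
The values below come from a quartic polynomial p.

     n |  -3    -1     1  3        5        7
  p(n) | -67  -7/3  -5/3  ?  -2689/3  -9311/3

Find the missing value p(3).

-145

On equispaced nodes a degree-4 polynomial has vanishing fifth forward difference, so
  - p(-3) + 5·p(-1) - 10·p(1) + 10·p(3) - 5·p(5) + p(7) = 0.
Substituting the known values and solving for p(3):
  10·p(3) = -1450
  p(3) = -145.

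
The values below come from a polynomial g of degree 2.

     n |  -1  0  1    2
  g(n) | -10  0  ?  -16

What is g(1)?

On equispaced nodes a degree-2 polynomial has vanishing third forward difference, so
  - g(-1) + 3·g(0) - 3·g(1) + g(2) = 0.
Substituting the known values and solving for g(1):
  -3·g(1) = 6
  g(1) = -2.

-2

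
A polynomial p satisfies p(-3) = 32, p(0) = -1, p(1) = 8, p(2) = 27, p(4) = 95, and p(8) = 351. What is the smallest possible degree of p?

2

Divided differences on the nodes -3, 0, 1, 2, 4, 8:
  order 0: 32  -1  8  27  95  351
  order 1: -11  9  19  34  64
  order 2: 5  5  5  5
  order 3: 0  0  0
  order 4: 0  0
  order 5: 0
The order-2 divided differences are all 5 (nonzero) and every higher order vanishes, so the data lies on a polynomial of degree exactly 2.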